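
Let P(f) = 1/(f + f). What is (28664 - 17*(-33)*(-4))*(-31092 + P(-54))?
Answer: -22179173885/27 ≈ -8.2145e+8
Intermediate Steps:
P(f) = 1/(2*f)
(28664 - 17*(-33)*(-4))*(-31092 + P(-54)) = (28664 - 17*(-33)*(-4))*(-31092 + (½)/(-54)) = (28664 + 561*(-4))*(-31092 + (½)*(-1/54)) = (28664 - 2244)*(-31092 - 1/108) = 26420*(-3357937/108) = -22179173885/27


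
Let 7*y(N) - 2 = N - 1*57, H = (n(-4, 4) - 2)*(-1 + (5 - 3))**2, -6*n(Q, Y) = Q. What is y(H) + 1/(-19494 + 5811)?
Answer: -770816/95781 ≈ -8.0477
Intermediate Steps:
n(Q, Y) = -Q/6
H = -4/3 (H = (-1/6*(-4) - 2)*(-1 + (5 - 3))**2 = (2/3 - 2)*(-1 + 2)**2 = -4/3*1**2 = -4/3*1 = -4/3 ≈ -1.3333)
y(N) = -55/7 + N/7 (y(N) = 2/7 + (N - 1*57)/7 = 2/7 + (N - 57)/7 = 2/7 + (-57 + N)/7 = 2/7 + (-57/7 + N/7) = -55/7 + N/7)
y(H) + 1/(-19494 + 5811) = (-55/7 + (1/7)*(-4/3)) + 1/(-19494 + 5811) = (-55/7 - 4/21) + 1/(-13683) = -169/21 - 1/13683 = -770816/95781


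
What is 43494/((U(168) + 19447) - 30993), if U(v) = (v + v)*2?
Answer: -21747/5437 ≈ -3.9998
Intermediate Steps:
U(v) = 4*v (U(v) = (2*v)*2 = 4*v)
43494/((U(168) + 19447) - 30993) = 43494/((4*168 + 19447) - 30993) = 43494/((672 + 19447) - 30993) = 43494/(20119 - 30993) = 43494/(-10874) = 43494*(-1/10874) = -21747/5437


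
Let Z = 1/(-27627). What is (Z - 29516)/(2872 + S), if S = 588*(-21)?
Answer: 815438533/261793452 ≈ 3.1148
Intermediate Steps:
Z = -1/27627 ≈ -3.6196e-5
S = -12348
(Z - 29516)/(2872 + S) = (-1/27627 - 29516)/(2872 - 12348) = -815438533/27627/(-9476) = -815438533/27627*(-1/9476) = 815438533/261793452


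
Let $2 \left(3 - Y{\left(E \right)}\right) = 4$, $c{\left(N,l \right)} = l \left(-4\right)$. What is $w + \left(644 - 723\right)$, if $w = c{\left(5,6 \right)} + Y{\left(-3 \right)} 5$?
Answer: $-98$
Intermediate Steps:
$c{\left(N,l \right)} = - 4 l$
$Y{\left(E \right)} = 1$ ($Y{\left(E \right)} = 3 - 2 = 1$)
$w = -19$ ($w = \left(-4\right) 6 + 1 \cdot 5 = -24 + 5 = -19$)
$w + \left(644 - 723\right) = -19 + \left(644 - 723\right) = -19 - 79 = -98$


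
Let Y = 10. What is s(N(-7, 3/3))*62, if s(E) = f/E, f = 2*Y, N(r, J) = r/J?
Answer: -1240/7 ≈ -177.14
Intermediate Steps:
f = 20 (f = 2*10 = 20)
s(E) = 20/E
s(N(-7, 3/3))*62 = (20/((-7/1)))*62 = (20/((-7*1)))*62 = (20/(-7))*62 = (20*(-⅐))*62 = -20/7*62 = -1240/7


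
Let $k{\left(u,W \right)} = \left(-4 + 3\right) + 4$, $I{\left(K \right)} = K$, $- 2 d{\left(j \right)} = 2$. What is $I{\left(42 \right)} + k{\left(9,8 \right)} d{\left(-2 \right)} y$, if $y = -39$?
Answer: $159$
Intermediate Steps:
$d{\left(j \right)} = -1$ ($d{\left(j \right)} = \left(- \frac{1}{2}\right) 2 = -1$)
$k{\left(u,W \right)} = 3$ ($k{\left(u,W \right)} = -1 + 4 = 3$)
$I{\left(42 \right)} + k{\left(9,8 \right)} d{\left(-2 \right)} y = 42 + 3 \left(-1\right) \left(-39\right) = 42 - -117 = 42 + 117 = 159$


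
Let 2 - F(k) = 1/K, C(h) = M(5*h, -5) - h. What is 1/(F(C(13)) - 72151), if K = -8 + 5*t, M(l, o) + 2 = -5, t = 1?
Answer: -3/216446 ≈ -1.3860e-5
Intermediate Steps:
M(l, o) = -7 (M(l, o) = -2 - 5 = -7)
C(h) = -7 - h
K = -3 (K = -8 + 5*1 = -8 + 5 = -3)
F(k) = 7/3 (F(k) = 2 - 1/(-3) = 2 - 1*(-1/3) = 2 + 1/3 = 7/3)
1/(F(C(13)) - 72151) = 1/(7/3 - 72151) = 1/(-216446/3) = -3/216446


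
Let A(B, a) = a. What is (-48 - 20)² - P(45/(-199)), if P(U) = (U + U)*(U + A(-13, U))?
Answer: 183106924/39601 ≈ 4623.8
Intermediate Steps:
P(U) = 4*U² (P(U) = (U + U)*(U + U) = (2*U)*(2*U) = 4*U²)
(-48 - 20)² - P(45/(-199)) = (-48 - 20)² - 4*(45/(-199))² = (-68)² - 4*(45*(-1/199))² = 4624 - 4*(-45/199)² = 4624 - 4*2025/39601 = 4624 - 1*8100/39601 = 4624 - 8100/39601 = 183106924/39601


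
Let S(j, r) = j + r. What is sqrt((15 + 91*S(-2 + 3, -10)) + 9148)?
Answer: 2*sqrt(2086) ≈ 91.345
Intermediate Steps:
sqrt((15 + 91*S(-2 + 3, -10)) + 9148) = sqrt((15 + 91*((-2 + 3) - 10)) + 9148) = sqrt((15 + 91*(1 - 10)) + 9148) = sqrt((15 + 91*(-9)) + 9148) = sqrt((15 - 819) + 9148) = sqrt(-804 + 9148) = sqrt(8344) = 2*sqrt(2086)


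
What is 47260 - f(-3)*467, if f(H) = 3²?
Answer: 43057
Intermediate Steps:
f(H) = 9
47260 - f(-3)*467 = 47260 - 9*467 = 47260 - 1*4203 = 47260 - 4203 = 43057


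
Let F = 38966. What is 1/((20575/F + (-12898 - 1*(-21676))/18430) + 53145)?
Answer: 18898510/1004380293971 ≈ 1.8816e-5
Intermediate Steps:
1/((20575/F + (-12898 - 1*(-21676))/18430) + 53145) = 1/((20575/38966 + (-12898 - 1*(-21676))/18430) + 53145) = 1/((20575*(1/38966) + (-12898 + 21676)*(1/18430)) + 53145) = 1/((20575/38966 + 8778*(1/18430)) + 53145) = 1/((20575/38966 + 231/485) + 53145) = 1/(18980021/18898510 + 53145) = 1/(1004380293971/18898510) = 18898510/1004380293971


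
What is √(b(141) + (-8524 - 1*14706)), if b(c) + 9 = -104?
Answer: I*√23343 ≈ 152.78*I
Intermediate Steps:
b(c) = -113 (b(c) = -9 - 104 = -113)
√(b(141) + (-8524 - 1*14706)) = √(-113 + (-8524 - 1*14706)) = √(-113 + (-8524 - 14706)) = √(-113 - 23230) = √(-23343) = I*√23343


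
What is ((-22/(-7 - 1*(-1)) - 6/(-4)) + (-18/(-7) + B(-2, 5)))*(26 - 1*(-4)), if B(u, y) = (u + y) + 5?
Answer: 3305/7 ≈ 472.14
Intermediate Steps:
B(u, y) = 5 + u + y
((-22/(-7 - 1*(-1)) - 6/(-4)) + (-18/(-7) + B(-2, 5)))*(26 - 1*(-4)) = ((-22/(-7 - 1*(-1)) - 6/(-4)) + (-18/(-7) + (5 - 2 + 5)))*(26 - 1*(-4)) = ((-22/(-7 + 1) - 6*(-¼)) + (-18*(-⅐) + 8))*(26 + 4) = ((-22/(-6) + 3/2) + (18/7 + 8))*30 = ((-22*(-⅙) + 3/2) + 74/7)*30 = ((11/3 + 3/2) + 74/7)*30 = (31/6 + 74/7)*30 = (661/42)*30 = 3305/7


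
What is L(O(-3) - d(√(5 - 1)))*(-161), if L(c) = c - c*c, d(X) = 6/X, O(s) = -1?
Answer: 3220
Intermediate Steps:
L(c) = c - c²
L(O(-3) - d(√(5 - 1)))*(-161) = ((-1 - 6/(√(5 - 1)))*(1 - (-1 - 6/(√(5 - 1)))))*(-161) = ((-1 - 6/(√4))*(1 - (-1 - 6/(√4))))*(-161) = ((-1 - 6/2)*(1 - (-1 - 6/2)))*(-161) = ((-1 - 1*3)*(1 - (-1 - 1*3)))*(-161) = ((-1 - 3)*(1 - (-1 - 3)))*(-161) = -4*(1 - 1*(-4))*(-161) = -4*(1 + 4)*(-161) = -4*5*(-161) = -20*(-161) = 3220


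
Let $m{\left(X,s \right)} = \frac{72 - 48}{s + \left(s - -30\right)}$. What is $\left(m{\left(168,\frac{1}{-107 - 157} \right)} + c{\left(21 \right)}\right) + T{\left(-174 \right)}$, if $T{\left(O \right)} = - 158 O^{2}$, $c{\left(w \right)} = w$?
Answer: $- \frac{18938217765}{3959} \approx -4.7836 \cdot 10^{6}$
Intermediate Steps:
$m{\left(X,s \right)} = \frac{24}{30 + 2 s}$ ($m{\left(X,s \right)} = \frac{24}{s + \left(s + 30\right)} = \frac{24}{s + \left(30 + s\right)} = \frac{24}{30 + 2 s}$)
$\left(m{\left(168,\frac{1}{-107 - 157} \right)} + c{\left(21 \right)}\right) + T{\left(-174 \right)} = \left(\frac{12}{15 + \frac{1}{-107 - 157}} + 21\right) - 158 \left(-174\right)^{2} = \left(\frac{12}{15 + \frac{1}{-264}} + 21\right) - 4783608 = \left(\frac{12}{15 - \frac{1}{264}} + 21\right) - 4783608 = \left(\frac{12}{\frac{3959}{264}} + 21\right) - 4783608 = \left(12 \cdot \frac{264}{3959} + 21\right) - 4783608 = \left(\frac{3168}{3959} + 21\right) - 4783608 = \frac{86307}{3959} - 4783608 = - \frac{18938217765}{3959}$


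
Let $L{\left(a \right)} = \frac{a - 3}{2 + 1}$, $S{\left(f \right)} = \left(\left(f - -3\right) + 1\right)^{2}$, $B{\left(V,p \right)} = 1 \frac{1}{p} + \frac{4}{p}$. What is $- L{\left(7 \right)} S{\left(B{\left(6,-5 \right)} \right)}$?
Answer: $-12$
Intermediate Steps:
$B{\left(V,p \right)} = \frac{5}{p}$ ($B{\left(V,p \right)} = \frac{1}{p} + \frac{4}{p} = \frac{5}{p}$)
$S{\left(f \right)} = \left(4 + f\right)^{2}$ ($S{\left(f \right)} = \left(\left(f + 3\right) + 1\right)^{2} = \left(\left(3 + f\right) + 1\right)^{2} = \left(4 + f\right)^{2}$)
$L{\left(a \right)} = -1 + \frac{a}{3}$ ($L{\left(a \right)} = \frac{-3 + a}{3} = \left(-3 + a\right) \frac{1}{3} = -1 + \frac{a}{3}$)
$- L{\left(7 \right)} S{\left(B{\left(6,-5 \right)} \right)} = - \left(-1 + \frac{1}{3} \cdot 7\right) \left(4 + \frac{5}{-5}\right)^{2} = - \left(-1 + \frac{7}{3}\right) \left(4 + 5 \left(- \frac{1}{5}\right)\right)^{2} = - \frac{4 \left(4 - 1\right)^{2}}{3} = - \frac{4 \cdot 3^{2}}{3} = - \frac{4 \cdot 9}{3} = \left(-1\right) 12 = -12$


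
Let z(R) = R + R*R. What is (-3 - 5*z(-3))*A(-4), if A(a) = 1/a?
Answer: 33/4 ≈ 8.2500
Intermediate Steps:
z(R) = R + R²
(-3 - 5*z(-3))*A(-4) = (-3 - (-15)*(1 - 3))/(-4) = (-3 - (-15)*(-2))*(-¼) = (-3 - 5*6)*(-¼) = (-3 - 30)*(-¼) = -33*(-¼) = 33/4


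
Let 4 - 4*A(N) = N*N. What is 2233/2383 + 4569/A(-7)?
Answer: -14483741/35745 ≈ -405.20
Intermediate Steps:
A(N) = 1 - N**2/4 (A(N) = 1 - N*N/4 = 1 - N**2/4)
2233/2383 + 4569/A(-7) = 2233/2383 + 4569/(1 - 1/4*(-7)**2) = 2233*(1/2383) + 4569/(1 - 1/4*49) = 2233/2383 + 4569/(1 - 49/4) = 2233/2383 + 4569/(-45/4) = 2233/2383 + 4569*(-4/45) = 2233/2383 - 6092/15 = -14483741/35745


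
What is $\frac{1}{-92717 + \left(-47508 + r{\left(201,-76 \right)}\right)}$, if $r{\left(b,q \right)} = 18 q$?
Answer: $- \frac{1}{141593} \approx -7.0625 \cdot 10^{-6}$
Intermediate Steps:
$\frac{1}{-92717 + \left(-47508 + r{\left(201,-76 \right)}\right)} = \frac{1}{-92717 + \left(-47508 + 18 \left(-76\right)\right)} = \frac{1}{-92717 - 48876} = \frac{1}{-141593} = - \frac{1}{141593}$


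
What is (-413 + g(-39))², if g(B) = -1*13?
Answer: 181476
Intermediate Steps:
g(B) = -13
(-413 + g(-39))² = (-413 - 13)² = (-426)² = 181476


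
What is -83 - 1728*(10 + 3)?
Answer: -22547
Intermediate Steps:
-83 - 1728*(10 + 3) = -83 - 1728*13 = -83 - 192*117 = -83 - 22464 = -22547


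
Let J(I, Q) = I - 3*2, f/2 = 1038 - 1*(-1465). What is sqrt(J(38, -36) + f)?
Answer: sqrt(5038) ≈ 70.979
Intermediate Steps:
f = 5006 (f = 2*(1038 - 1*(-1465)) = 2*(1038 + 1465) = 2*2503 = 5006)
J(I, Q) = -6 + I (J(I, Q) = I - 6 = -6 + I)
sqrt(J(38, -36) + f) = sqrt((-6 + 38) + 5006) = sqrt(32 + 5006) = sqrt(5038)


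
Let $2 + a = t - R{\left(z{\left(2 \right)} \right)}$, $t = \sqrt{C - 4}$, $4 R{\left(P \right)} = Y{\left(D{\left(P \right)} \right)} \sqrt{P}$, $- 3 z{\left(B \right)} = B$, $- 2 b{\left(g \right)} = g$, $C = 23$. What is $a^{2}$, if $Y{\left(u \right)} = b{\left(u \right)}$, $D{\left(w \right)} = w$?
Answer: $\frac{\left(72 - 36 \sqrt{19} + i \sqrt{6}\right)^{2}}{1296} \approx 5.5598 - 0.32101 i$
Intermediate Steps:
$b{\left(g \right)} = - \frac{g}{2}$
$Y{\left(u \right)} = - \frac{u}{2}$
$z{\left(B \right)} = - \frac{B}{3}$
$R{\left(P \right)} = - \frac{P^{\frac{3}{2}}}{8}$ ($R{\left(P \right)} = \frac{- \frac{P}{2} \sqrt{P}}{4} = \frac{\left(- \frac{1}{2}\right) P^{\frac{3}{2}}}{4} = - \frac{P^{\frac{3}{2}}}{8}$)
$t = \sqrt{19}$ ($t = \sqrt{23 - 4} = \sqrt{19} \approx 4.3589$)
$a = -2 + \sqrt{19} - \frac{i \sqrt{6}}{36}$ ($a = -2 + \left(\sqrt{19} - - \frac{\left(\left(- \frac{1}{3}\right) 2\right)^{\frac{3}{2}}}{8}\right) = -2 + \left(\sqrt{19} - - \frac{\left(- \frac{2}{3}\right)^{\frac{3}{2}}}{8}\right) = -2 + \left(\sqrt{19} - - \frac{\left(- \frac{2}{9}\right) i \sqrt{6}}{8}\right) = -2 + \left(\sqrt{19} - \frac{i \sqrt{6}}{36}\right) = -2 + \sqrt{19} - \frac{i \sqrt{6}}{36} \approx 2.3589 - 0.068041 i$)
$a^{2} = \left(-2 + \sqrt{19} - \frac{i \sqrt{6}}{36}\right)^{2}$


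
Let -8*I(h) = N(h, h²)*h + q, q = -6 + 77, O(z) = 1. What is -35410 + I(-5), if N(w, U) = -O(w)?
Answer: -70839/2 ≈ -35420.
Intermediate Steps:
N(w, U) = -1 (N(w, U) = -1*1 = -1)
q = 71
I(h) = -71/8 + h/8 (I(h) = -(-h + 71)/8 = -(71 - h)/8 = -71/8 + h/8)
-35410 + I(-5) = -35410 + (-71/8 + (⅛)*(-5)) = -35410 + (-71/8 - 5/8) = -35410 - 19/2 = -70839/2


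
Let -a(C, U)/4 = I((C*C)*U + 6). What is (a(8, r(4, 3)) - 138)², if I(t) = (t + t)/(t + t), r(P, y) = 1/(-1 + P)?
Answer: 20164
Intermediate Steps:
I(t) = 1 (I(t) = (2*t)/((2*t)) = (2*t)*(1/(2*t)) = 1)
a(C, U) = -4 (a(C, U) = -4*1 = -4)
(a(8, r(4, 3)) - 138)² = (-4 - 138)² = (-142)² = 20164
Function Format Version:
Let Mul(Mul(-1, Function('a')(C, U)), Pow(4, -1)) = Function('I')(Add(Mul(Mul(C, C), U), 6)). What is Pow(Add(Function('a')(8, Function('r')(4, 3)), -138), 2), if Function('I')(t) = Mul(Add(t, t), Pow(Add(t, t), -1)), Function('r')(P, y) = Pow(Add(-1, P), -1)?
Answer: 20164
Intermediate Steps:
Function('I')(t) = 1 (Function('I')(t) = Mul(Mul(2, t), Pow(Mul(2, t), -1)) = Mul(Mul(2, t), Mul(Rational(1, 2), Pow(t, -1))) = 1)
Function('a')(C, U) = -4 (Function('a')(C, U) = Mul(-4, 1) = -4)
Pow(Add(Function('a')(8, Function('r')(4, 3)), -138), 2) = Pow(Add(-4, -138), 2) = Pow(-142, 2) = 20164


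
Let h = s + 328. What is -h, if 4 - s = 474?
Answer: 142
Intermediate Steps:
s = -470 (s = 4 - 1*474 = 4 - 474 = -470)
h = -142 (h = -470 + 328 = -142)
-h = -1*(-142) = 142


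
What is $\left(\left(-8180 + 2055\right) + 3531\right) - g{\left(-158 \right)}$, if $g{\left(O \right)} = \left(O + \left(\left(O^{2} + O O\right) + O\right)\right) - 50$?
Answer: $-52156$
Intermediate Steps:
$g{\left(O \right)} = -50 + 2 O + 2 O^{2}$ ($g{\left(O \right)} = \left(O + \left(\left(O^{2} + O^{2}\right) + O\right)\right) - 50 = \left(O + \left(2 O^{2} + O\right)\right) - 50 = \left(O + \left(O + 2 O^{2}\right)\right) - 50 = \left(2 O + 2 O^{2}\right) - 50 = -50 + 2 O + 2 O^{2}$)
$\left(\left(-8180 + 2055\right) + 3531\right) - g{\left(-158 \right)} = \left(\left(-8180 + 2055\right) + 3531\right) - \left(-50 + 2 \left(-158\right) + 2 \left(-158\right)^{2}\right) = \left(-6125 + 3531\right) - \left(-50 - 316 + 2 \cdot 24964\right) = -2594 - \left(-50 - 316 + 49928\right) = -2594 - 49562 = -52156$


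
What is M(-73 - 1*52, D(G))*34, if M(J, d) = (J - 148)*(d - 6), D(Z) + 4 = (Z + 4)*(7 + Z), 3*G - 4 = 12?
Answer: -2926924/3 ≈ -9.7564e+5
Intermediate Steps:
G = 16/3 (G = 4/3 + (⅓)*12 = 4/3 + 4 = 16/3 ≈ 5.3333)
D(Z) = -4 + (4 + Z)*(7 + Z) (D(Z) = -4 + (Z + 4)*(7 + Z) = -4 + (4 + Z)*(7 + Z))
M(J, d) = (-148 + J)*(-6 + d)
M(-73 - 1*52, D(G))*34 = (888 - 148*(24 + (16/3)² + 11*(16/3)) - 6*(-73 - 1*52) + (-73 - 1*52)*(24 + (16/3)² + 11*(16/3)))*34 = (888 - 148*(24 + 256/9 + 176/3) - 6*(-73 - 52) + (-73 - 52)*(24 + 256/9 + 176/3))*34 = (888 - 148*1000/9 - 6*(-125) - 125*1000/9)*34 = (888 - 148000/9 + 750 - 125000/9)*34 = -86086/3*34 = -2926924/3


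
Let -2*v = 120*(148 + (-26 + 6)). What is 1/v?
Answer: -1/7680 ≈ -0.00013021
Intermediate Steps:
v = -7680 (v = -60*(148 + (-26 + 6)) = -60*(148 - 20) = -60*128 = -1/2*15360 = -7680)
1/v = 1/(-7680) = -1/7680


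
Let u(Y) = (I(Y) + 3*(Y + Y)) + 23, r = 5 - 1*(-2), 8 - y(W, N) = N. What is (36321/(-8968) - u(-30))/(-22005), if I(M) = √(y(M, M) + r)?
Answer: -274331/39468168 + √5/7335 ≈ -0.0066458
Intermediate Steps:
y(W, N) = 8 - N
r = 7 (r = 5 + 2 = 7)
I(M) = √(15 - M) (I(M) = √((8 - M) + 7) = √(15 - M))
u(Y) = 23 + √(15 - Y) + 6*Y (u(Y) = (√(15 - Y) + 3*(Y + Y)) + 23 = (√(15 - Y) + 3*(2*Y)) + 23 = (√(15 - Y) + 6*Y) + 23 = 23 + √(15 - Y) + 6*Y)
(36321/(-8968) - u(-30))/(-22005) = (36321/(-8968) - (23 + √(15 - 1*(-30)) + 6*(-30)))/(-22005) = (36321*(-1/8968) - (23 + √(15 + 30) - 180))*(-1/22005) = (-36321/8968 - (23 + √45 - 180))*(-1/22005) = (-36321/8968 - (23 + 3*√5 - 180))*(-1/22005) = (-36321/8968 - (-157 + 3*√5))*(-1/22005) = (-36321/8968 + (157 - 3*√5))*(-1/22005) = (1371655/8968 - 3*√5)*(-1/22005) = -274331/39468168 + √5/7335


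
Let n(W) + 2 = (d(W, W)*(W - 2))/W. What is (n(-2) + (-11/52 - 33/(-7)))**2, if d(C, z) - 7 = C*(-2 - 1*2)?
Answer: 139972561/132496 ≈ 1056.4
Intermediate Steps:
d(C, z) = 7 - 4*C (d(C, z) = 7 + C*(-2 - 1*2) = 7 + C*(-2 - 2) = 7 + C*(-4) = 7 - 4*C)
n(W) = -2 + (-2 + W)*(7 - 4*W)/W (n(W) = -2 + ((7 - 4*W)*(W - 2))/W = -2 + ((7 - 4*W)*(-2 + W))/W = -2 + ((-2 + W)*(7 - 4*W))/W = -2 + (-2 + W)*(7 - 4*W)/W)
(n(-2) + (-11/52 - 33/(-7)))**2 = ((13 - 14/(-2) - 4*(-2)) + (-11/52 - 33/(-7)))**2 = ((13 - 14*(-1/2) + 8) + (-11*1/52 - 33*(-1/7)))**2 = ((13 + 7 + 8) + (-11/52 + 33/7))**2 = (28 + 1639/364)**2 = (11831/364)**2 = 139972561/132496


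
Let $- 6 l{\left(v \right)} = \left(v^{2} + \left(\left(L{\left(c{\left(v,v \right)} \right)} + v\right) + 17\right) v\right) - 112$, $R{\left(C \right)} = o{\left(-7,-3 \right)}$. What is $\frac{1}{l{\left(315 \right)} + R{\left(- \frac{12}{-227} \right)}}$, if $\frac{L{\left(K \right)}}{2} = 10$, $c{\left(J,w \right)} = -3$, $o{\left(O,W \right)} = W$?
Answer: $- \frac{6}{210011} \approx -2.857 \cdot 10^{-5}$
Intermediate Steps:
$L{\left(K \right)} = 20$ ($L{\left(K \right)} = 2 \cdot 10 = 20$)
$R{\left(C \right)} = -3$
$l{\left(v \right)} = \frac{56}{3} - \frac{v^{2}}{6} - \frac{v \left(37 + v\right)}{6}$ ($l{\left(v \right)} = - \frac{\left(v^{2} + \left(\left(20 + v\right) + 17\right) v\right) - 112}{6} = - \frac{\left(v^{2} + \left(37 + v\right) v\right) - 112}{6} = - \frac{\left(v^{2} + v \left(37 + v\right)\right) - 112}{6} = - \frac{-112 + v^{2} + v \left(37 + v\right)}{6} = \frac{56}{3} - \frac{v^{2}}{6} - \frac{v \left(37 + v\right)}{6}$)
$\frac{1}{l{\left(315 \right)} + R{\left(- \frac{12}{-227} \right)}} = \frac{1}{\left(\frac{56}{3} - \frac{3885}{2} - \frac{315^{2}}{3}\right) - 3} = \frac{1}{\left(\frac{56}{3} - \frac{3885}{2} - 33075\right) - 3} = \frac{1}{- \frac{209993}{6} - 3} = \frac{1}{- \frac{210011}{6}} = - \frac{6}{210011}$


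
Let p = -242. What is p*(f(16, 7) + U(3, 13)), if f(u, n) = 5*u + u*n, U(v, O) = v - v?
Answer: -46464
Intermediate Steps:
U(v, O) = 0
f(u, n) = 5*u + n*u
p*(f(16, 7) + U(3, 13)) = -242*(16*(5 + 7) + 0) = -242*(16*12 + 0) = -242*(192 + 0) = -242*192 = -46464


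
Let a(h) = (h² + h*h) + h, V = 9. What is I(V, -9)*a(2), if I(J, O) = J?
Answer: 90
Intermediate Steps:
a(h) = h + 2*h² (a(h) = (h² + h²) + h = 2*h² + h = h + 2*h²)
I(V, -9)*a(2) = 9*(2*(1 + 2*2)) = 9*(2*(1 + 4)) = 9*(2*5) = 9*10 = 90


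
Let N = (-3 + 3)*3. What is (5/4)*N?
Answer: 0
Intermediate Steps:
N = 0 (N = 0*3 = 0)
(5/4)*N = (5/4)*0 = 0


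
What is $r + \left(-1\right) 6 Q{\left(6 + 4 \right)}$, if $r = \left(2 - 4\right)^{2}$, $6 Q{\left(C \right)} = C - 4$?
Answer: $-2$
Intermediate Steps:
$Q{\left(C \right)} = - \frac{2}{3} + \frac{C}{6}$ ($Q{\left(C \right)} = \frac{C - 4}{6} = \frac{-4 + C}{6} = - \frac{2}{3} + \frac{C}{6}$)
$r = 4$ ($r = \left(-2\right)^{2} = 4$)
$r + \left(-1\right) 6 Q{\left(6 + 4 \right)} = 4 + \left(-1\right) 6 \left(- \frac{2}{3} + \frac{6 + 4}{6}\right) = 4 - 6 \left(- \frac{2}{3} + \frac{1}{6} \cdot 10\right) = 4 - 6 \left(- \frac{2}{3} + \frac{5}{3}\right) = 4 - 6 = -2$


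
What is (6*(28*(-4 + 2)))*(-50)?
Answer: 16800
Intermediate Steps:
(6*(28*(-4 + 2)))*(-50) = (6*(28*(-2)))*(-50) = (6*(-56))*(-50) = -336*(-50) = 16800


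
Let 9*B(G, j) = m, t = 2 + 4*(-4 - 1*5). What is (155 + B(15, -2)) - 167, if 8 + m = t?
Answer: -50/3 ≈ -16.667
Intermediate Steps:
t = -34 (t = 2 + 4*(-4 - 5) = 2 + 4*(-9) = 2 - 36 = -34)
m = -42 (m = -8 - 34 = -42)
B(G, j) = -14/3 (B(G, j) = (⅑)*(-42) = -14/3)
(155 + B(15, -2)) - 167 = (155 - 14/3) - 167 = 451/3 - 167 = -50/3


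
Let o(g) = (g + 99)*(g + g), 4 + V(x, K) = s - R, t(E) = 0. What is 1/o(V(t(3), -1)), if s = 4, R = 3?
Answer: -1/576 ≈ -0.0017361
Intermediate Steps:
V(x, K) = -3 (V(x, K) = -4 + (4 - 1*3) = -4 + (4 - 3) = -4 + 1 = -3)
o(g) = 2*g*(99 + g) (o(g) = (99 + g)*(2*g) = 2*g*(99 + g))
1/o(V(t(3), -1)) = 1/(2*(-3)*(99 - 3)) = 1/(2*(-3)*96) = 1/(-576) = -1/576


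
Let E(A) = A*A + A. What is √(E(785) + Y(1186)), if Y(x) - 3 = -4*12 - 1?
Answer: 2*√154241 ≈ 785.47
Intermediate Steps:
Y(x) = -46 (Y(x) = 3 + (-4*12 - 1) = 3 + (-48 - 1) = 3 - 49 = -46)
E(A) = A + A² (E(A) = A² + A = A + A²)
√(E(785) + Y(1186)) = √(785*(1 + 785) - 46) = √(785*786 - 46) = √(617010 - 46) = √616964 = 2*√154241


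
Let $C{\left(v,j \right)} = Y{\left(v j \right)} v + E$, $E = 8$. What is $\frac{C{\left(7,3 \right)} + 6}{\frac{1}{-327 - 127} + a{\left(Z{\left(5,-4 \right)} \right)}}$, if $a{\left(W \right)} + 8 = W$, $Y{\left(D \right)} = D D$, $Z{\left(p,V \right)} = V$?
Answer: $- \frac{1407854}{5449} \approx -258.37$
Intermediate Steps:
$Y{\left(D \right)} = D^{2}$
$C{\left(v,j \right)} = 8 + j^{2} v^{3}$ ($C{\left(v,j \right)} = \left(v j\right)^{2} v + 8 = \left(j v\right)^{2} v + 8 = j^{2} v^{2} v + 8 = j^{2} v^{3} + 8 = 8 + j^{2} v^{3}$)
$a{\left(W \right)} = -8 + W$
$\frac{C{\left(7,3 \right)} + 6}{\frac{1}{-327 - 127} + a{\left(Z{\left(5,-4 \right)} \right)}} = \frac{\left(8 + 3^{2} \cdot 7^{3}\right) + 6}{\frac{1}{-327 - 127} - 12} = \frac{\left(8 + 9 \cdot 343\right) + 6}{\frac{1}{-454} - 12} = \frac{\left(8 + 3087\right) + 6}{- \frac{1}{454} - 12} = \frac{3095 + 6}{- \frac{5449}{454}} = 3101 \left(- \frac{454}{5449}\right) = - \frac{1407854}{5449}$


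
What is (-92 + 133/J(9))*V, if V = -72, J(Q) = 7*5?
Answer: 31752/5 ≈ 6350.4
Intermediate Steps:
J(Q) = 35
(-92 + 133/J(9))*V = (-92 + 133/35)*(-72) = (-92 + 133*(1/35))*(-72) = (-92 + 19/5)*(-72) = -441/5*(-72) = 31752/5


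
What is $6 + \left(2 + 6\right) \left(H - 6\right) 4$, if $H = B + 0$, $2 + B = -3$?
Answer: $-346$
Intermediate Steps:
$B = -5$ ($B = -2 - 3 = -5$)
$H = -5$ ($H = -5 + 0 = -5$)
$6 + \left(2 + 6\right) \left(H - 6\right) 4 = 6 + \left(2 + 6\right) \left(-5 - 6\right) 4 = 6 + 8 \left(-11\right) 4 = 6 - 352 = -346$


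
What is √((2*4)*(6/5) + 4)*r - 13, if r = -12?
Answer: -13 - 24*√85/5 ≈ -57.254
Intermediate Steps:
√((2*4)*(6/5) + 4)*r - 13 = √((2*4)*(6/5) + 4)*(-12) - 13 = √(8*(6*(⅕)) + 4)*(-12) - 13 = √(8*(6/5) + 4)*(-12) - 13 = √(48/5 + 4)*(-12) - 13 = √(68/5)*(-12) - 13 = (2*√85/5)*(-12) - 13 = -24*√85/5 - 13 = -13 - 24*√85/5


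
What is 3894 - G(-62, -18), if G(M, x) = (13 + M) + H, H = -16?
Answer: 3959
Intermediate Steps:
G(M, x) = -3 + M (G(M, x) = (13 + M) - 16 = -3 + M)
3894 - G(-62, -18) = 3894 - (-3 - 62) = 3894 - 1*(-65) = 3894 + 65 = 3959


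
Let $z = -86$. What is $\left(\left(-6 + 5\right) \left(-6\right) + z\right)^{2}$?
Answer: $6400$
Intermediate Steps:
$\left(\left(-6 + 5\right) \left(-6\right) + z\right)^{2} = \left(\left(-6 + 5\right) \left(-6\right) - 86\right)^{2} = \left(\left(-1\right) \left(-6\right) - 86\right)^{2} = \left(6 - 86\right)^{2} = \left(-80\right)^{2} = 6400$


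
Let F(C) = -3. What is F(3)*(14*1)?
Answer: -42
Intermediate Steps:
F(3)*(14*1) = -42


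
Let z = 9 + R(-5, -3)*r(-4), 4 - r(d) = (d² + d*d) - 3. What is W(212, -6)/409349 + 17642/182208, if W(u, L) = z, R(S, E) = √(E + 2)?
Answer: 3611687465/37293331296 - 25*I/409349 ≈ 0.096845 - 6.1073e-5*I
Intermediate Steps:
R(S, E) = √(2 + E)
r(d) = 7 - 2*d² (r(d) = 4 - ((d² + d*d) - 3) = 4 - ((d² + d²) - 3) = 4 - (2*d² - 3) = 4 - (-3 + 2*d²) = 4 + (3 - 2*d²) = 7 - 2*d²)
z = 9 - 25*I (z = 9 + √(2 - 3)*(7 - 2*(-4)²) = 9 + √(-1)*(7 - 2*16) = 9 + I*(7 - 32) = 9 + I*(-25) = 9 - 25*I ≈ 9.0 - 25.0*I)
W(u, L) = 9 - 25*I
W(212, -6)/409349 + 17642/182208 = (9 - 25*I)/409349 + 17642/182208 = (9 - 25*I)*(1/409349) + 17642*(1/182208) = (9/409349 - 25*I/409349) + 8821/91104 = 3611687465/37293331296 - 25*I/409349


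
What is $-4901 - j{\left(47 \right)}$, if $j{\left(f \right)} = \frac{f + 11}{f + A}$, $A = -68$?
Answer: $- \frac{102863}{21} \approx -4898.2$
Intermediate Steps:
$j{\left(f \right)} = \frac{11 + f}{-68 + f}$ ($j{\left(f \right)} = \frac{f + 11}{f - 68} = \frac{11 + f}{-68 + f}$)
$-4901 - j{\left(47 \right)} = -4901 - \frac{11 + 47}{-68 + 47} = -4901 - \frac{1}{-21} \cdot 58 = -4901 - \left(- \frac{1}{21}\right) 58 = -4901 - - \frac{58}{21} = -4901 + \frac{58}{21} = - \frac{102863}{21}$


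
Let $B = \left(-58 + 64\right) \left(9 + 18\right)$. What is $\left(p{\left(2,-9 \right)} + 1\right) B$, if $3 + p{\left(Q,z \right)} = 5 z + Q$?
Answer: $-7290$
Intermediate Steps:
$B = 162$ ($B = 6 \cdot 27 = 162$)
$p{\left(Q,z \right)} = -3 + Q + 5 z$ ($p{\left(Q,z \right)} = -3 + \left(5 z + Q\right) = -3 + \left(Q + 5 z\right) = -3 + Q + 5 z$)
$\left(p{\left(2,-9 \right)} + 1\right) B = \left(\left(-3 + 2 + 5 \left(-9\right)\right) + 1\right) 162 = \left(\left(-3 + 2 - 45\right) + 1\right) 162 = \left(-46 + 1\right) 162 = \left(-45\right) 162 = -7290$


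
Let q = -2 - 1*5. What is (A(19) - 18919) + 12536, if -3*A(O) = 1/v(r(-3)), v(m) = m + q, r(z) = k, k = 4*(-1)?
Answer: -210638/33 ≈ -6383.0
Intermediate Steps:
k = -4
q = -7 (q = -2 - 5 = -7)
r(z) = -4
v(m) = -7 + m (v(m) = m - 7 = -7 + m)
A(O) = 1/33 (A(O) = -1/(3*(-7 - 4)) = -1/3/(-11) = -1/3*(-1/11) = 1/33)
(A(19) - 18919) + 12536 = (1/33 - 18919) + 12536 = -624326/33 + 12536 = -210638/33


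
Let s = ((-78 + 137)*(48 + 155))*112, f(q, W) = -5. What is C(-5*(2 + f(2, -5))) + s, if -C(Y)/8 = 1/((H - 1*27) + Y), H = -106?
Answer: 79144020/59 ≈ 1.3414e+6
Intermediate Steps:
s = 1341424 (s = (59*203)*112 = 11977*112 = 1341424)
C(Y) = -8/(-133 + Y) (C(Y) = -8/((-106 - 1*27) + Y) = -8/((-106 - 27) + Y) = -8/(-133 + Y))
C(-5*(2 + f(2, -5))) + s = -8/(-133 - 5*(2 - 5)) + 1341424 = -8/(-133 - 5*(-3)) + 1341424 = -8/(-133 + 15) + 1341424 = -8/(-118) + 1341424 = -8*(-1/118) + 1341424 = 4/59 + 1341424 = 79144020/59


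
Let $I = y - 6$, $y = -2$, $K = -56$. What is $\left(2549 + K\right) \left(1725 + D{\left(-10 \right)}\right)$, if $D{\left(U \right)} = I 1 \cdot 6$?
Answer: $4180761$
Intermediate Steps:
$I = -8$ ($I = -2 - 6 = -8$)
$D{\left(U \right)} = -48$ ($D{\left(U \right)} = \left(-8\right) 1 \cdot 6 = \left(-8\right) 6 = -48$)
$\left(2549 + K\right) \left(1725 + D{\left(-10 \right)}\right) = \left(2549 - 56\right) \left(1725 - 48\right) = 2493 \cdot 1677 = 4180761$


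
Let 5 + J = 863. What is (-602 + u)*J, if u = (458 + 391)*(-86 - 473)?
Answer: -407715594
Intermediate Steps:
J = 858 (J = -5 + 863 = 858)
u = -474591 (u = 849*(-559) = -474591)
(-602 + u)*J = (-602 - 474591)*858 = -475193*858 = -407715594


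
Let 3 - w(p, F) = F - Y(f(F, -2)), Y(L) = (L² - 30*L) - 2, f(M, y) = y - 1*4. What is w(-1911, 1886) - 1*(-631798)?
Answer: 630129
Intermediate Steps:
f(M, y) = -4 + y (f(M, y) = y - 4 = -4 + y)
Y(L) = -2 + L² - 30*L
w(p, F) = 217 - F (w(p, F) = 3 - (F - (-2 + (-4 - 2)² - 30*(-4 - 2))) = 3 - (F - (-2 + (-6)² - 30*(-6))) = 3 - (F - (-2 + 36 + 180)) = 3 - (F - 1*214) = 3 - (F - 214) = 3 - (-214 + F) = 3 + (214 - F) = 217 - F)
w(-1911, 1886) - 1*(-631798) = (217 - 1*1886) - 1*(-631798) = (217 - 1886) + 631798 = -1669 + 631798 = 630129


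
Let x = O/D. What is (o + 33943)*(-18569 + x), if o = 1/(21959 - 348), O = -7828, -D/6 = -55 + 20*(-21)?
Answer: -340578985621098/540275 ≈ -6.3038e+8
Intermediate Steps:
D = 2850 (D = -6*(-55 + 20*(-21)) = -6*(-55 - 420) = -6*(-475) = 2850)
x = -206/75 (x = -7828/2850 = -7828*1/2850 = -206/75 ≈ -2.7467)
o = 1/21611 ≈ 4.6273e-5
(o + 33943)*(-18569 + x) = (1/21611 + 33943)*(-18569 - 206/75) = (733542174/21611)*(-1392881/75) = -340578985621098/540275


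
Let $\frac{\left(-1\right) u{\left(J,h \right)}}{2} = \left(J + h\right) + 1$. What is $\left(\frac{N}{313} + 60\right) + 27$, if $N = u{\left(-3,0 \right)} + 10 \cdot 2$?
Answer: $\frac{27255}{313} \approx 87.077$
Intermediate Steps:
$u{\left(J,h \right)} = -2 - 2 J - 2 h$ ($u{\left(J,h \right)} = - 2 \left(\left(J + h\right) + 1\right) = - 2 \left(1 + J + h\right) = -2 - 2 J - 2 h$)
$N = 24$ ($N = \left(-2 - -6 - 0\right) + 10 \cdot 2 = \left(-2 + 6 + 0\right) + 20 = 4 + 20 = 24$)
$\left(\frac{N}{313} + 60\right) + 27 = \left(\frac{24}{313} + 60\right) + 27 = \frac{18804}{313} + 27 = \frac{27255}{313}$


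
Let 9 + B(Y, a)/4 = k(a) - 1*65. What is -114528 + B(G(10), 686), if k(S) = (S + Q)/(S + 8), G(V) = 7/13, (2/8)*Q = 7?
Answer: -39842500/347 ≈ -1.1482e+5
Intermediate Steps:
Q = 28 (Q = 4*7 = 28)
G(V) = 7/13 (G(V) = 7*(1/13) = 7/13)
k(S) = (28 + S)/(8 + S) (k(S) = (S + 28)/(S + 8) = (28 + S)/(8 + S))
B(Y, a) = -296 + 4*(28 + a)/(8 + a) (B(Y, a) = -36 + 4*((28 + a)/(8 + a) - 1*65) = -36 + 4*((28 + a)/(8 + a) - 65) = -36 + 4*(-65 + (28 + a)/(8 + a)) = -36 + (-260 + 4*(28 + a)/(8 + a)) = -296 + 4*(28 + a)/(8 + a))
-114528 + B(G(10), 686) = -114528 + 4*(-564 - 73*686)/(8 + 686) = -114528 + 4*(-564 - 50078)/694 = -114528 + 4*(1/694)*(-50642) = -114528 - 101284/347 = -39842500/347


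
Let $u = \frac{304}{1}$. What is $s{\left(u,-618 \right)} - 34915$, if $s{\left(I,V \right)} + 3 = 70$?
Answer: $-34848$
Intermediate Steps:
$u = 304$ ($u = 304 \cdot 1 = 304$)
$s{\left(I,V \right)} = 67$ ($s{\left(I,V \right)} = -3 + 70 = 67$)
$s{\left(u,-618 \right)} - 34915 = 67 - 34915 = -34848$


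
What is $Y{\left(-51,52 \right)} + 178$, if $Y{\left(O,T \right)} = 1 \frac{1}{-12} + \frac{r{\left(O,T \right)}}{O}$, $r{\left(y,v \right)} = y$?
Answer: $\frac{2147}{12} \approx 178.92$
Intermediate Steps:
$Y{\left(O,T \right)} = \frac{11}{12}$ ($Y{\left(O,T \right)} = 1 \frac{1}{-12} + \frac{O}{O} = 1 \left(- \frac{1}{12}\right) + 1 = - \frac{1}{12} + 1 = \frac{11}{12}$)
$Y{\left(-51,52 \right)} + 178 = \frac{11}{12} + 178 = \frac{2147}{12}$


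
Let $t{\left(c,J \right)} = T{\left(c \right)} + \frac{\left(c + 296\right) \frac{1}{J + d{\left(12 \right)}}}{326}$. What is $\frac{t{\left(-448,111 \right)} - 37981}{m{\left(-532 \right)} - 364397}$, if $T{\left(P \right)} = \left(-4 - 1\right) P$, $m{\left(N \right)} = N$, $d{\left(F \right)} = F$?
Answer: $\frac{716571385}{7316461521} \approx 0.09794$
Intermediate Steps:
$T{\left(P \right)} = - 5 P$
$t{\left(c,J \right)} = - 5 c + \frac{296 + c}{326 \left(12 + J\right)}$ ($t{\left(c,J \right)} = - 5 c + \frac{\left(c + 296\right) \frac{1}{J + 12}}{326} = - 5 c + \frac{296 + c}{12 + J} \frac{1}{326} = - 5 c + \frac{296 + c}{326 \left(12 + J\right)}$)
$\frac{t{\left(-448,111 \right)} - 37981}{m{\left(-532 \right)} - 364397} = \frac{\frac{296 - -8762432 - 180930 \left(-448\right)}{326 \left(12 + 111\right)} - 37981}{-532 - 364397} = \frac{\frac{296 + 8762432 + 81056640}{326 \cdot 123} - 37981}{-364929} = \left(\frac{1}{326} \cdot \frac{1}{123} \cdot 89819368 - 37981\right) \left(- \frac{1}{364929}\right) = \left(\frac{44909684}{20049} - 37981\right) \left(- \frac{1}{364929}\right) = \left(- \frac{716571385}{20049}\right) \left(- \frac{1}{364929}\right) = \frac{716571385}{7316461521}$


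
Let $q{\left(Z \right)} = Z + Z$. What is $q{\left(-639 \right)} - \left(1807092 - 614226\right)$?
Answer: $-1194144$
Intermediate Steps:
$q{\left(Z \right)} = 2 Z$
$q{\left(-639 \right)} - \left(1807092 - 614226\right) = 2 \left(-639\right) - \left(1807092 - 614226\right) = -1278 - 1192866 = -1194144$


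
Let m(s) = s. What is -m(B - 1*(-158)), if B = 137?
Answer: -295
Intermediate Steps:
-m(B - 1*(-158)) = -(137 - 1*(-158)) = -(137 + 158) = -1*295 = -295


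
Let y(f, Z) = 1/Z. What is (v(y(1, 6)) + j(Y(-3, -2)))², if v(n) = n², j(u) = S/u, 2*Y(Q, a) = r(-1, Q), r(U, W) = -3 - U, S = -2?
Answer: 5329/1296 ≈ 4.1119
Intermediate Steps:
Y(Q, a) = -1 (Y(Q, a) = (-3 - 1*(-1))/2 = (-3 + 1)/2 = (½)*(-2) = -1)
j(u) = -2/u
(v(y(1, 6)) + j(Y(-3, -2)))² = ((1/6)² - 2/(-1))² = ((⅙)² - 2*(-1))² = (1/36 + 2)² = (73/36)² = 5329/1296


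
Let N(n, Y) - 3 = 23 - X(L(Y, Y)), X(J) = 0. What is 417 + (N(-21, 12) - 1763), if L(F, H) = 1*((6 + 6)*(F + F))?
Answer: -1320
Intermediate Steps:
L(F, H) = 24*F (L(F, H) = 1*(12*(2*F)) = 1*(24*F) = 24*F)
N(n, Y) = 26 (N(n, Y) = 3 + (23 - 1*0) = 3 + (23 + 0) = 3 + 23 = 26)
417 + (N(-21, 12) - 1763) = 417 + (26 - 1763) = 417 - 1737 = -1320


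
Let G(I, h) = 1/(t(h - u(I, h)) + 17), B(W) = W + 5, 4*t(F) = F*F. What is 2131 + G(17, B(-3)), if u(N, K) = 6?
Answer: 44752/21 ≈ 2131.0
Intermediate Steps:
t(F) = F²/4 (t(F) = (F*F)/4 = F²/4)
B(W) = 5 + W
G(I, h) = 1/(17 + (-6 + h)²/4) (G(I, h) = 1/((h - 1*6)²/4 + 17) = 1/((h - 6)²/4 + 17) = 1/((-6 + h)²/4 + 17) = 1/(17 + (-6 + h)²/4))
2131 + G(17, B(-3)) = 2131 + 4/(68 + (-6 + (5 - 3))²) = 2131 + 4/(68 + (-6 + 2)²) = 2131 + 4/(68 + (-4)²) = 2131 + 4/(68 + 16) = 2131 + 4/84 = 2131 + 4*(1/84) = 2131 + 1/21 = 44752/21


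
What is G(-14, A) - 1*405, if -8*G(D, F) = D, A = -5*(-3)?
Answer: -1613/4 ≈ -403.25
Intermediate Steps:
A = 15
G(D, F) = -D/8
G(-14, A) - 1*405 = -⅛*(-14) - 1*405 = 7/4 - 405 = -1613/4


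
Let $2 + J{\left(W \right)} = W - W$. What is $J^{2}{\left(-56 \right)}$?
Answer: $4$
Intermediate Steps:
$J{\left(W \right)} = -2$ ($J{\left(W \right)} = -2 + \left(W - W\right) = -2 + 0 = -2$)
$J^{2}{\left(-56 \right)} = \left(-2\right)^{2} = 4$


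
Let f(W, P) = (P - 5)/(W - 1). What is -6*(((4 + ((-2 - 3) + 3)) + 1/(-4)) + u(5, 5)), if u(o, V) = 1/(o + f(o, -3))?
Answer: -25/2 ≈ -12.500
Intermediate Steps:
f(W, P) = (-5 + P)/(-1 + W)
u(o, V) = 1/(o - 8/(-1 + o)) (u(o, V) = 1/(o + (-5 - 3)/(-1 + o)) = 1/(o - 8/(-1 + o)))
-6*(((4 + ((-2 - 3) + 3)) + 1/(-4)) + u(5, 5)) = -6*(((4 + ((-2 - 3) + 3)) + 1/(-4)) + (-1 + 5)/(-8 + 5*(-1 + 5))) = -6*(((4 + (-5 + 3)) - ¼) + 4/(-8 + 5*4)) = -6*(((4 - 2) - ¼) + 4/(-8 + 20)) = -6*((2 - ¼) + 4/12) = -6*(7/4 + (1/12)*4) = -6*(7/4 + ⅓) = -6*25/12 = -25/2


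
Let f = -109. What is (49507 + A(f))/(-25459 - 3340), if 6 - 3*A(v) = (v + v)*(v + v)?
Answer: -101003/86397 ≈ -1.1691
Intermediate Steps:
A(v) = 2 - 4*v**2/3 (A(v) = 2 - (v + v)*(v + v)/3 = 2 - 2*v*2*v/3 = 2 - 4*v**2/3)
(49507 + A(f))/(-25459 - 3340) = (49507 + (2 - 4/3*(-109)**2))/(-25459 - 3340) = (49507 + (2 - 4/3*11881))/(-28799) = (49507 + (2 - 47524/3))*(-1/28799) = (49507 - 47518/3)*(-1/28799) = (101003/3)*(-1/28799) = -101003/86397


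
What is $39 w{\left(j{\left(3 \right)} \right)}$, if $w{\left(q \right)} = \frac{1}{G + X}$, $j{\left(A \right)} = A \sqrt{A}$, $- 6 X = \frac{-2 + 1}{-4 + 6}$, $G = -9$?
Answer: $- \frac{468}{107} \approx -4.3738$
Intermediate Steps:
$X = \frac{1}{12}$ ($X = - \frac{\left(-2 + 1\right) \frac{1}{-4 + 6}}{6} = - \frac{\left(-1\right) \frac{1}{2}}{6} = \left(- \frac{1}{6}\right) \left(- \frac{1}{2}\right) = \frac{1}{12} \approx 0.083333$)
$j{\left(A \right)} = A^{\frac{3}{2}}$
$w{\left(q \right)} = - \frac{12}{107}$ ($w{\left(q \right)} = \frac{1}{-9 + \frac{1}{12}} = \frac{1}{- \frac{107}{12}} = - \frac{12}{107}$)
$39 w{\left(j{\left(3 \right)} \right)} = 39 \left(- \frac{12}{107}\right) = - \frac{468}{107}$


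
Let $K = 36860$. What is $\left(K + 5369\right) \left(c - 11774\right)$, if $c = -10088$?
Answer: $-923210398$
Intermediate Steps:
$\left(K + 5369\right) \left(c - 11774\right) = \left(36860 + 5369\right) \left(-10088 - 11774\right) = 42229 \left(-21862\right) = -923210398$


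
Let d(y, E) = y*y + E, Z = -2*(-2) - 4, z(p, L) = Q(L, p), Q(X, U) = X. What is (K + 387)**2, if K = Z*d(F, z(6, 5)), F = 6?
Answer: 149769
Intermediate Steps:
z(p, L) = L
Z = 0 (Z = 4 - 4 = 0)
d(y, E) = E + y**2 (d(y, E) = y**2 + E = E + y**2)
K = 0 (K = 0*(5 + 6**2) = 0*(5 + 36) = 0*41 = 0)
(K + 387)**2 = (0 + 387)**2 = 387**2 = 149769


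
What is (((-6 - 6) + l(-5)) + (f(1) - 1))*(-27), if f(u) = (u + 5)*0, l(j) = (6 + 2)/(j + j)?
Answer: 1863/5 ≈ 372.60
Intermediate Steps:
l(j) = 4/j (l(j) = 8/((2*j)) = 8*(1/(2*j)) = 4/j)
f(u) = 0 (f(u) = (5 + u)*0 = 0)
(((-6 - 6) + l(-5)) + (f(1) - 1))*(-27) = (((-6 - 6) + 4/(-5)) + (0 - 1))*(-27) = ((-12 + 4*(-⅕)) - 1)*(-27) = ((-12 - ⅘) - 1)*(-27) = (-64/5 - 1)*(-27) = -69/5*(-27) = 1863/5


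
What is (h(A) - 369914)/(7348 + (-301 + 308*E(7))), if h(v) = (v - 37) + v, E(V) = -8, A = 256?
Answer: -369439/4583 ≈ -80.611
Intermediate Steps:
h(v) = -37 + 2*v (h(v) = (-37 + v) + v = -37 + 2*v)
(h(A) - 369914)/(7348 + (-301 + 308*E(7))) = ((-37 + 2*256) - 369914)/(7348 + (-301 + 308*(-8))) = ((-37 + 512) - 369914)/(7348 + (-301 - 2464)) = (475 - 369914)/(7348 - 2765) = -369439/4583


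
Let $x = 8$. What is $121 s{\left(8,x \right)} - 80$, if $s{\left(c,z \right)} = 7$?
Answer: $767$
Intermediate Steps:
$121 s{\left(8,x \right)} - 80 = 121 \cdot 7 - 80 = 847 - 80 = 767$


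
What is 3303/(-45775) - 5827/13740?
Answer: -62422829/125789700 ≈ -0.49625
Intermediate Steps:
3303/(-45775) - 5827/13740 = 3303*(-1/45775) - 5827*1/13740 = -3303/45775 - 5827/13740 = -62422829/125789700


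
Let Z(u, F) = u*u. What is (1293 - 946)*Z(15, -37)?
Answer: 78075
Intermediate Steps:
Z(u, F) = u²
(1293 - 946)*Z(15, -37) = (1293 - 946)*15² = 347*225 = 78075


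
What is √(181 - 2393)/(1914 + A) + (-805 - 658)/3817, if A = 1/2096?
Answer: -133/347 + 4192*I*√553/4011745 ≈ -0.38329 + 0.024573*I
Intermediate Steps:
A = 1/2096 ≈ 0.00047710
√(181 - 2393)/(1914 + A) + (-805 - 658)/3817 = √(181 - 2393)/(1914 + 1/2096) + (-805 - 658)/3817 = √(-2212)/(4011745/2096) - 1463*1/3817 = (2*I*√553)*(2096/4011745) - 133/347 = 4192*I*√553/4011745 - 133/347 = -133/347 + 4192*I*√553/4011745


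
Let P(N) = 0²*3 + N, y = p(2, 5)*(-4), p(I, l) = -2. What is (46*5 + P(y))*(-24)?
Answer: -5712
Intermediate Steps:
y = 8 (y = -2*(-4) = 8)
P(N) = N (P(N) = 0*3 + N = 0 + N = N)
(46*5 + P(y))*(-24) = (46*5 + 8)*(-24) = (230 + 8)*(-24) = 238*(-24) = -5712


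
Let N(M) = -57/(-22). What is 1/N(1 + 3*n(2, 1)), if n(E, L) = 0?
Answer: 22/57 ≈ 0.38596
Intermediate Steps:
N(M) = 57/22 (N(M) = -57*(-1/22) = 57/22)
1/N(1 + 3*n(2, 1)) = 1/(57/22) = 22/57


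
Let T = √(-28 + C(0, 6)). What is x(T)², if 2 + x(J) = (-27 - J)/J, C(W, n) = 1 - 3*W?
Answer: 9*(1 - I*√3)² ≈ -18.0 - 31.177*I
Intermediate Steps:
T = 3*I*√3 (T = √(-28 + (1 - 3*0)) = √(-28 + (1 + 0)) = √(-28 + 1) = √(-27) = 3*I*√3 ≈ 5.1962*I)
x(J) = -2 + (-27 - J)/J
x(T)² = (-3 - 27*(-I*√3/9))² = (-3 - (-3)*I*√3)² = (-3 + 3*I*√3)²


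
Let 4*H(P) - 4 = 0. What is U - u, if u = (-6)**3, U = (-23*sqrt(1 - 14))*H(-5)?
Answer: 216 - 23*I*sqrt(13) ≈ 216.0 - 82.928*I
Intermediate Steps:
H(P) = 1 (H(P) = 1 + (1/4)*0 = 1 + 0 = 1)
U = -23*I*sqrt(13) (U = -23*sqrt(1 - 14)*1 = -23*I*sqrt(13)*1 = -23*I*sqrt(13) ≈ -82.928*I)
u = -216
U - u = -23*I*sqrt(13) - 1*(-216) = -23*I*sqrt(13) + 216 = 216 - 23*I*sqrt(13)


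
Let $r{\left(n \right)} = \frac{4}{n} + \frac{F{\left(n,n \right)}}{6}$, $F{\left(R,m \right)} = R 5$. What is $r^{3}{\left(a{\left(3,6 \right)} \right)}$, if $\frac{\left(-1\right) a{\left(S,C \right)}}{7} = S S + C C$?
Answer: $- \frac{4523479192236887}{250047000} \approx -1.8091 \cdot 10^{7}$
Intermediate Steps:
$a{\left(S,C \right)} = - 7 C^{2} - 7 S^{2}$ ($a{\left(S,C \right)} = - 7 \left(S S + C C\right) = - 7 \left(S^{2} + C^{2}\right) = - 7 \left(C^{2} + S^{2}\right) = - 7 C^{2} - 7 S^{2}$)
$F{\left(R,m \right)} = 5 R$
$r{\left(n \right)} = \frac{4}{n} + \frac{5 n}{6}$
$r^{3}{\left(a{\left(3,6 \right)} \right)} = \left(\frac{4}{- 7 \cdot 6^{2} - 7 \cdot 3^{2}} + \frac{5 \left(- 7 \cdot 6^{2} - 7 \cdot 3^{2}\right)}{6}\right)^{3} = \left(\frac{4}{\left(-7\right) 36 - 63} + \frac{5 \left(\left(-7\right) 36 - 63\right)}{6}\right)^{3} = \left(\frac{4}{-252 - 63} + \frac{5 \left(-252 - 63\right)}{6}\right)^{3} = \left(\frac{4}{-315} + \frac{5}{6} \left(-315\right)\right)^{3} = \left(4 \left(- \frac{1}{315}\right) - \frac{525}{2}\right)^{3} = \left(- \frac{4}{315} - \frac{525}{2}\right)^{3} = \left(- \frac{165383}{630}\right)^{3} = - \frac{4523479192236887}{250047000}$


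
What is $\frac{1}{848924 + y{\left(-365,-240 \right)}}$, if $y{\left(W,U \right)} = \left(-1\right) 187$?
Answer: $\frac{1}{848737} \approx 1.1782 \cdot 10^{-6}$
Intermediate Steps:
$y{\left(W,U \right)} = -187$
$\frac{1}{848924 + y{\left(-365,-240 \right)}} = \frac{1}{848924 - 187} = \frac{1}{848737}$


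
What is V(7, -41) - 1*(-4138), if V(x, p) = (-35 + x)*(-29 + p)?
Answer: 6098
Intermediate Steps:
V(7, -41) - 1*(-4138) = (1015 - 35*(-41) - 29*7 - 41*7) - 1*(-4138) = (1015 + 1435 - 203 - 287) + 4138 = 1960 + 4138 = 6098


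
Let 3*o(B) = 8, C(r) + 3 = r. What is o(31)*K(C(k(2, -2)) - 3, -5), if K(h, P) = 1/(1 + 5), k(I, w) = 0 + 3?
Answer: 4/9 ≈ 0.44444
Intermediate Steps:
k(I, w) = 3
C(r) = -3 + r
o(B) = 8/3 (o(B) = (⅓)*8 = 8/3)
K(h, P) = ⅙ (K(h, P) = 1/6 = ⅙)
o(31)*K(C(k(2, -2)) - 3, -5) = (8/3)*(⅙) = 4/9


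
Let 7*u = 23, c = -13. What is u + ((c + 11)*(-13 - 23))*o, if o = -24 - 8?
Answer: -16105/7 ≈ -2300.7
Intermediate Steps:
u = 23/7 (u = (1/7)*23 = 23/7 ≈ 3.2857)
o = -32
u + ((c + 11)*(-13 - 23))*o = 23/7 + ((-13 + 11)*(-13 - 23))*(-32) = 23/7 - 2*(-36)*(-32) = 23/7 + 72*(-32) = 23/7 - 2304 = -16105/7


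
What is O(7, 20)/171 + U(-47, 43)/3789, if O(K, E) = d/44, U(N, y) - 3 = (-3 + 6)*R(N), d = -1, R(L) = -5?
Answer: -10453/3167604 ≈ -0.0033000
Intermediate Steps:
U(N, y) = -12 (U(N, y) = 3 + (-3 + 6)*(-5) = 3 + 3*(-5) = 3 - 15 = -12)
O(K, E) = -1/44
O(7, 20)/171 + U(-47, 43)/3789 = -1/44/171 - 12/3789 = -1/44*1/171 - 12*1/3789 = -1/7524 - 4/1263 = -10453/3167604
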